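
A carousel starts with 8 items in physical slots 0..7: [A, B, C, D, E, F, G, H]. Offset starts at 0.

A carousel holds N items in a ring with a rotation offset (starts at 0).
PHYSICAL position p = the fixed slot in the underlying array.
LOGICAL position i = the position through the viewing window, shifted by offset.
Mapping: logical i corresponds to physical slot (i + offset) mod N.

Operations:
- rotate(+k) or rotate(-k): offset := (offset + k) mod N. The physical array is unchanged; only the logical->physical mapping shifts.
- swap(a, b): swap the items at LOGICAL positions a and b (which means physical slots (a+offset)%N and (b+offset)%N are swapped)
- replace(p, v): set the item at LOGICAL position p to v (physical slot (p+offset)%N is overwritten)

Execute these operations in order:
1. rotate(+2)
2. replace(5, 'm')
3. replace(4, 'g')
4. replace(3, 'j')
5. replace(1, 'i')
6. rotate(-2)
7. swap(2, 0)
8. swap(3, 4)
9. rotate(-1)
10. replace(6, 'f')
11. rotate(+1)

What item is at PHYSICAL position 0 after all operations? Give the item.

After op 1 (rotate(+2)): offset=2, physical=[A,B,C,D,E,F,G,H], logical=[C,D,E,F,G,H,A,B]
After op 2 (replace(5, 'm')): offset=2, physical=[A,B,C,D,E,F,G,m], logical=[C,D,E,F,G,m,A,B]
After op 3 (replace(4, 'g')): offset=2, physical=[A,B,C,D,E,F,g,m], logical=[C,D,E,F,g,m,A,B]
After op 4 (replace(3, 'j')): offset=2, physical=[A,B,C,D,E,j,g,m], logical=[C,D,E,j,g,m,A,B]
After op 5 (replace(1, 'i')): offset=2, physical=[A,B,C,i,E,j,g,m], logical=[C,i,E,j,g,m,A,B]
After op 6 (rotate(-2)): offset=0, physical=[A,B,C,i,E,j,g,m], logical=[A,B,C,i,E,j,g,m]
After op 7 (swap(2, 0)): offset=0, physical=[C,B,A,i,E,j,g,m], logical=[C,B,A,i,E,j,g,m]
After op 8 (swap(3, 4)): offset=0, physical=[C,B,A,E,i,j,g,m], logical=[C,B,A,E,i,j,g,m]
After op 9 (rotate(-1)): offset=7, physical=[C,B,A,E,i,j,g,m], logical=[m,C,B,A,E,i,j,g]
After op 10 (replace(6, 'f')): offset=7, physical=[C,B,A,E,i,f,g,m], logical=[m,C,B,A,E,i,f,g]
After op 11 (rotate(+1)): offset=0, physical=[C,B,A,E,i,f,g,m], logical=[C,B,A,E,i,f,g,m]

Answer: C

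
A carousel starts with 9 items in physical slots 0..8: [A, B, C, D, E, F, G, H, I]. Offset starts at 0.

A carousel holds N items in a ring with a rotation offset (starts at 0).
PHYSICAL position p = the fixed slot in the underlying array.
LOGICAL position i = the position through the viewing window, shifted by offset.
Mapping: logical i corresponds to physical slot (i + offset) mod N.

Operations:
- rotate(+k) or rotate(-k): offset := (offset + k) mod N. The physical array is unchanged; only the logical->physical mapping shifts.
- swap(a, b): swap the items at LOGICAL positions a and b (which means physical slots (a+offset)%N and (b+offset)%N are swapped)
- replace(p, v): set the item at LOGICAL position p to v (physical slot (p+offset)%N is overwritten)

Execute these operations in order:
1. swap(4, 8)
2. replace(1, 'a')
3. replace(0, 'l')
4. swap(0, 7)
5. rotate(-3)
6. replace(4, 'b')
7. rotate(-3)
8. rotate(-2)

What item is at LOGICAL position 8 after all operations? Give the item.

After op 1 (swap(4, 8)): offset=0, physical=[A,B,C,D,I,F,G,H,E], logical=[A,B,C,D,I,F,G,H,E]
After op 2 (replace(1, 'a')): offset=0, physical=[A,a,C,D,I,F,G,H,E], logical=[A,a,C,D,I,F,G,H,E]
After op 3 (replace(0, 'l')): offset=0, physical=[l,a,C,D,I,F,G,H,E], logical=[l,a,C,D,I,F,G,H,E]
After op 4 (swap(0, 7)): offset=0, physical=[H,a,C,D,I,F,G,l,E], logical=[H,a,C,D,I,F,G,l,E]
After op 5 (rotate(-3)): offset=6, physical=[H,a,C,D,I,F,G,l,E], logical=[G,l,E,H,a,C,D,I,F]
After op 6 (replace(4, 'b')): offset=6, physical=[H,b,C,D,I,F,G,l,E], logical=[G,l,E,H,b,C,D,I,F]
After op 7 (rotate(-3)): offset=3, physical=[H,b,C,D,I,F,G,l,E], logical=[D,I,F,G,l,E,H,b,C]
After op 8 (rotate(-2)): offset=1, physical=[H,b,C,D,I,F,G,l,E], logical=[b,C,D,I,F,G,l,E,H]

Answer: H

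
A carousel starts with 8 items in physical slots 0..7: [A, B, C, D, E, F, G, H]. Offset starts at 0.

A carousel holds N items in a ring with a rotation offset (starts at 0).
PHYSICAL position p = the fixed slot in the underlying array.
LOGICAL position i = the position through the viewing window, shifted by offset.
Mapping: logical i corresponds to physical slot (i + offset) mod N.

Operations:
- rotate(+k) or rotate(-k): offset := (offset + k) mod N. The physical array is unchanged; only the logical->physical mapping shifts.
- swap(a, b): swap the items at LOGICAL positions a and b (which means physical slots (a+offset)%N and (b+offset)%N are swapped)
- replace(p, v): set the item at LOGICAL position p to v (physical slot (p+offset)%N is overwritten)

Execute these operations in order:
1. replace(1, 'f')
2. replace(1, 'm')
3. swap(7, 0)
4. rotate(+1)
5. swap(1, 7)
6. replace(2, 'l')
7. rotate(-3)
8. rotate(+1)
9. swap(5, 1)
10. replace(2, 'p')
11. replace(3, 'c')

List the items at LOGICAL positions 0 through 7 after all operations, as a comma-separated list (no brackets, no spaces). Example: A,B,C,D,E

After op 1 (replace(1, 'f')): offset=0, physical=[A,f,C,D,E,F,G,H], logical=[A,f,C,D,E,F,G,H]
After op 2 (replace(1, 'm')): offset=0, physical=[A,m,C,D,E,F,G,H], logical=[A,m,C,D,E,F,G,H]
After op 3 (swap(7, 0)): offset=0, physical=[H,m,C,D,E,F,G,A], logical=[H,m,C,D,E,F,G,A]
After op 4 (rotate(+1)): offset=1, physical=[H,m,C,D,E,F,G,A], logical=[m,C,D,E,F,G,A,H]
After op 5 (swap(1, 7)): offset=1, physical=[C,m,H,D,E,F,G,A], logical=[m,H,D,E,F,G,A,C]
After op 6 (replace(2, 'l')): offset=1, physical=[C,m,H,l,E,F,G,A], logical=[m,H,l,E,F,G,A,C]
After op 7 (rotate(-3)): offset=6, physical=[C,m,H,l,E,F,G,A], logical=[G,A,C,m,H,l,E,F]
After op 8 (rotate(+1)): offset=7, physical=[C,m,H,l,E,F,G,A], logical=[A,C,m,H,l,E,F,G]
After op 9 (swap(5, 1)): offset=7, physical=[E,m,H,l,C,F,G,A], logical=[A,E,m,H,l,C,F,G]
After op 10 (replace(2, 'p')): offset=7, physical=[E,p,H,l,C,F,G,A], logical=[A,E,p,H,l,C,F,G]
After op 11 (replace(3, 'c')): offset=7, physical=[E,p,c,l,C,F,G,A], logical=[A,E,p,c,l,C,F,G]

Answer: A,E,p,c,l,C,F,G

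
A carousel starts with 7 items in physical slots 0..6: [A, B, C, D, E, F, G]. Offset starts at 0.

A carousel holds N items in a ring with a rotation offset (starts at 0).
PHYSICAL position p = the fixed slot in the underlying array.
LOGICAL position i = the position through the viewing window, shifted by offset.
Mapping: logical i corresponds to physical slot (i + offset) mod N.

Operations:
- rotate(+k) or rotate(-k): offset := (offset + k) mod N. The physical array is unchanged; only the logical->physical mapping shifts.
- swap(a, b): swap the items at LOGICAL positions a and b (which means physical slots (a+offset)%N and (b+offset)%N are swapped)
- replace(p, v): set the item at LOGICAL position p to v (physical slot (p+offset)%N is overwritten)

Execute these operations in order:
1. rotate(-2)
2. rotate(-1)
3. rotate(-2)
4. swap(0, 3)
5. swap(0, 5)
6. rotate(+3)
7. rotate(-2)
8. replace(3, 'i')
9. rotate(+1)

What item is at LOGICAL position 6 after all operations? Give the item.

Answer: D

Derivation:
After op 1 (rotate(-2)): offset=5, physical=[A,B,C,D,E,F,G], logical=[F,G,A,B,C,D,E]
After op 2 (rotate(-1)): offset=4, physical=[A,B,C,D,E,F,G], logical=[E,F,G,A,B,C,D]
After op 3 (rotate(-2)): offset=2, physical=[A,B,C,D,E,F,G], logical=[C,D,E,F,G,A,B]
After op 4 (swap(0, 3)): offset=2, physical=[A,B,F,D,E,C,G], logical=[F,D,E,C,G,A,B]
After op 5 (swap(0, 5)): offset=2, physical=[F,B,A,D,E,C,G], logical=[A,D,E,C,G,F,B]
After op 6 (rotate(+3)): offset=5, physical=[F,B,A,D,E,C,G], logical=[C,G,F,B,A,D,E]
After op 7 (rotate(-2)): offset=3, physical=[F,B,A,D,E,C,G], logical=[D,E,C,G,F,B,A]
After op 8 (replace(3, 'i')): offset=3, physical=[F,B,A,D,E,C,i], logical=[D,E,C,i,F,B,A]
After op 9 (rotate(+1)): offset=4, physical=[F,B,A,D,E,C,i], logical=[E,C,i,F,B,A,D]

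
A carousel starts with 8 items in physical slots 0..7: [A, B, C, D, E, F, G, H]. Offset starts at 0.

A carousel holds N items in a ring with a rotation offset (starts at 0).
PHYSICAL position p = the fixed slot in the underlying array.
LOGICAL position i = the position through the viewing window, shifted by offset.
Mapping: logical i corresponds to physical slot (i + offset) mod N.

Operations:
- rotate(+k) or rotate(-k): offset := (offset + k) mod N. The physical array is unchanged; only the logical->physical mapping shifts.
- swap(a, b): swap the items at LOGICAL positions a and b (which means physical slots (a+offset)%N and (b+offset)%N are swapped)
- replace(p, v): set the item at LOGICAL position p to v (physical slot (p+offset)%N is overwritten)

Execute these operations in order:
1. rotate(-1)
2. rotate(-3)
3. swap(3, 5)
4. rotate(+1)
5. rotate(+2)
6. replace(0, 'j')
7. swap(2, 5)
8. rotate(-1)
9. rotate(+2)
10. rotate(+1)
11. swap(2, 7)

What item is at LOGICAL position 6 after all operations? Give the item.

Answer: j

Derivation:
After op 1 (rotate(-1)): offset=7, physical=[A,B,C,D,E,F,G,H], logical=[H,A,B,C,D,E,F,G]
After op 2 (rotate(-3)): offset=4, physical=[A,B,C,D,E,F,G,H], logical=[E,F,G,H,A,B,C,D]
After op 3 (swap(3, 5)): offset=4, physical=[A,H,C,D,E,F,G,B], logical=[E,F,G,B,A,H,C,D]
After op 4 (rotate(+1)): offset=5, physical=[A,H,C,D,E,F,G,B], logical=[F,G,B,A,H,C,D,E]
After op 5 (rotate(+2)): offset=7, physical=[A,H,C,D,E,F,G,B], logical=[B,A,H,C,D,E,F,G]
After op 6 (replace(0, 'j')): offset=7, physical=[A,H,C,D,E,F,G,j], logical=[j,A,H,C,D,E,F,G]
After op 7 (swap(2, 5)): offset=7, physical=[A,E,C,D,H,F,G,j], logical=[j,A,E,C,D,H,F,G]
After op 8 (rotate(-1)): offset=6, physical=[A,E,C,D,H,F,G,j], logical=[G,j,A,E,C,D,H,F]
After op 9 (rotate(+2)): offset=0, physical=[A,E,C,D,H,F,G,j], logical=[A,E,C,D,H,F,G,j]
After op 10 (rotate(+1)): offset=1, physical=[A,E,C,D,H,F,G,j], logical=[E,C,D,H,F,G,j,A]
After op 11 (swap(2, 7)): offset=1, physical=[D,E,C,A,H,F,G,j], logical=[E,C,A,H,F,G,j,D]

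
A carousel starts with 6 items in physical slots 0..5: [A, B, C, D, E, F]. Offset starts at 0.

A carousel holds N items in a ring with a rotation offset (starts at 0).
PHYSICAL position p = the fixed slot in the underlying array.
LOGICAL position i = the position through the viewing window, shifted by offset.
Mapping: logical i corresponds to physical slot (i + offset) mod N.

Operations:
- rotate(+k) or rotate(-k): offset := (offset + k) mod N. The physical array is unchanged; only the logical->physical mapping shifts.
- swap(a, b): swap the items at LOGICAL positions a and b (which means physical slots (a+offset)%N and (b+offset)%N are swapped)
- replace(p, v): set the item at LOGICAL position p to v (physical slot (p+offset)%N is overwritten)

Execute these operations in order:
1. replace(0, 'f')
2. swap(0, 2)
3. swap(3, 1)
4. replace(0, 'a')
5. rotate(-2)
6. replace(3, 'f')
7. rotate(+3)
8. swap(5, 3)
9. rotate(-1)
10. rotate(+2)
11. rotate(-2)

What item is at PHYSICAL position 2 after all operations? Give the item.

Answer: f

Derivation:
After op 1 (replace(0, 'f')): offset=0, physical=[f,B,C,D,E,F], logical=[f,B,C,D,E,F]
After op 2 (swap(0, 2)): offset=0, physical=[C,B,f,D,E,F], logical=[C,B,f,D,E,F]
After op 3 (swap(3, 1)): offset=0, physical=[C,D,f,B,E,F], logical=[C,D,f,B,E,F]
After op 4 (replace(0, 'a')): offset=0, physical=[a,D,f,B,E,F], logical=[a,D,f,B,E,F]
After op 5 (rotate(-2)): offset=4, physical=[a,D,f,B,E,F], logical=[E,F,a,D,f,B]
After op 6 (replace(3, 'f')): offset=4, physical=[a,f,f,B,E,F], logical=[E,F,a,f,f,B]
After op 7 (rotate(+3)): offset=1, physical=[a,f,f,B,E,F], logical=[f,f,B,E,F,a]
After op 8 (swap(5, 3)): offset=1, physical=[E,f,f,B,a,F], logical=[f,f,B,a,F,E]
After op 9 (rotate(-1)): offset=0, physical=[E,f,f,B,a,F], logical=[E,f,f,B,a,F]
After op 10 (rotate(+2)): offset=2, physical=[E,f,f,B,a,F], logical=[f,B,a,F,E,f]
After op 11 (rotate(-2)): offset=0, physical=[E,f,f,B,a,F], logical=[E,f,f,B,a,F]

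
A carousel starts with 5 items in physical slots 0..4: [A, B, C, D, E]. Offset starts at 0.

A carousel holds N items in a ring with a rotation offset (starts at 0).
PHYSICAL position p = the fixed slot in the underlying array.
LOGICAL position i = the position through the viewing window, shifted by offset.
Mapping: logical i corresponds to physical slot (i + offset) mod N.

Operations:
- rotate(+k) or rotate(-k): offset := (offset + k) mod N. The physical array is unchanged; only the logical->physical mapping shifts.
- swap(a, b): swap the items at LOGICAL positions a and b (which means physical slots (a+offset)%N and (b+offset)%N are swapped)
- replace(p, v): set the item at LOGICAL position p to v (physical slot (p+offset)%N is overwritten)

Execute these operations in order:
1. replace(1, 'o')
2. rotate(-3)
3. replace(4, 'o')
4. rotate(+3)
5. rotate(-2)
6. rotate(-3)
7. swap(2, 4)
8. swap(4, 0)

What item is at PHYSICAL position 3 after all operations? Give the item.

After op 1 (replace(1, 'o')): offset=0, physical=[A,o,C,D,E], logical=[A,o,C,D,E]
After op 2 (rotate(-3)): offset=2, physical=[A,o,C,D,E], logical=[C,D,E,A,o]
After op 3 (replace(4, 'o')): offset=2, physical=[A,o,C,D,E], logical=[C,D,E,A,o]
After op 4 (rotate(+3)): offset=0, physical=[A,o,C,D,E], logical=[A,o,C,D,E]
After op 5 (rotate(-2)): offset=3, physical=[A,o,C,D,E], logical=[D,E,A,o,C]
After op 6 (rotate(-3)): offset=0, physical=[A,o,C,D,E], logical=[A,o,C,D,E]
After op 7 (swap(2, 4)): offset=0, physical=[A,o,E,D,C], logical=[A,o,E,D,C]
After op 8 (swap(4, 0)): offset=0, physical=[C,o,E,D,A], logical=[C,o,E,D,A]

Answer: D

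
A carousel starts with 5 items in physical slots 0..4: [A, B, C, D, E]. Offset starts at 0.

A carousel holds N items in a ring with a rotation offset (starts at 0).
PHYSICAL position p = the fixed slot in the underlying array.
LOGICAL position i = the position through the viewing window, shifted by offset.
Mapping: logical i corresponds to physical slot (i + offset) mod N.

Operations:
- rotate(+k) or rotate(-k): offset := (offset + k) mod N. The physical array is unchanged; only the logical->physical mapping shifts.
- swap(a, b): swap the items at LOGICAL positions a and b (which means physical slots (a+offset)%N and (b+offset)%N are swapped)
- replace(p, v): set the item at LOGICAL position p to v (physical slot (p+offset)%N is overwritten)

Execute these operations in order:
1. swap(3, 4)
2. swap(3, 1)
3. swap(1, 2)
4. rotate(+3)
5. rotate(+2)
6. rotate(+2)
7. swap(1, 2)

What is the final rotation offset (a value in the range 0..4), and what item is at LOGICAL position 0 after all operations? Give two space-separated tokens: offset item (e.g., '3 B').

After op 1 (swap(3, 4)): offset=0, physical=[A,B,C,E,D], logical=[A,B,C,E,D]
After op 2 (swap(3, 1)): offset=0, physical=[A,E,C,B,D], logical=[A,E,C,B,D]
After op 3 (swap(1, 2)): offset=0, physical=[A,C,E,B,D], logical=[A,C,E,B,D]
After op 4 (rotate(+3)): offset=3, physical=[A,C,E,B,D], logical=[B,D,A,C,E]
After op 5 (rotate(+2)): offset=0, physical=[A,C,E,B,D], logical=[A,C,E,B,D]
After op 6 (rotate(+2)): offset=2, physical=[A,C,E,B,D], logical=[E,B,D,A,C]
After op 7 (swap(1, 2)): offset=2, physical=[A,C,E,D,B], logical=[E,D,B,A,C]

Answer: 2 E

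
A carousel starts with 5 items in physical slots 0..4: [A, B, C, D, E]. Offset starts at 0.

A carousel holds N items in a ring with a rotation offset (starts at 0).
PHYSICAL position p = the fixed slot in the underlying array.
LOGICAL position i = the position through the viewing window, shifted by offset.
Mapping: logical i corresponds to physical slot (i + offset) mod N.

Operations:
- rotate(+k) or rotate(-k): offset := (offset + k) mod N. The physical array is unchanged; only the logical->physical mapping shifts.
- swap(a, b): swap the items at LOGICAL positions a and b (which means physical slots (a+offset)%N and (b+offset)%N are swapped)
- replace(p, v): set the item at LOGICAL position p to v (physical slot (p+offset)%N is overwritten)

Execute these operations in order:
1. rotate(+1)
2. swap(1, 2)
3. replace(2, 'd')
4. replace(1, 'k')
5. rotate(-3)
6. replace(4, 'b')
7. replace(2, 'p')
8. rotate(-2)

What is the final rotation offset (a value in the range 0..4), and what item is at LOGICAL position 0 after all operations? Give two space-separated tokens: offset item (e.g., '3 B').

After op 1 (rotate(+1)): offset=1, physical=[A,B,C,D,E], logical=[B,C,D,E,A]
After op 2 (swap(1, 2)): offset=1, physical=[A,B,D,C,E], logical=[B,D,C,E,A]
After op 3 (replace(2, 'd')): offset=1, physical=[A,B,D,d,E], logical=[B,D,d,E,A]
After op 4 (replace(1, 'k')): offset=1, physical=[A,B,k,d,E], logical=[B,k,d,E,A]
After op 5 (rotate(-3)): offset=3, physical=[A,B,k,d,E], logical=[d,E,A,B,k]
After op 6 (replace(4, 'b')): offset=3, physical=[A,B,b,d,E], logical=[d,E,A,B,b]
After op 7 (replace(2, 'p')): offset=3, physical=[p,B,b,d,E], logical=[d,E,p,B,b]
After op 8 (rotate(-2)): offset=1, physical=[p,B,b,d,E], logical=[B,b,d,E,p]

Answer: 1 B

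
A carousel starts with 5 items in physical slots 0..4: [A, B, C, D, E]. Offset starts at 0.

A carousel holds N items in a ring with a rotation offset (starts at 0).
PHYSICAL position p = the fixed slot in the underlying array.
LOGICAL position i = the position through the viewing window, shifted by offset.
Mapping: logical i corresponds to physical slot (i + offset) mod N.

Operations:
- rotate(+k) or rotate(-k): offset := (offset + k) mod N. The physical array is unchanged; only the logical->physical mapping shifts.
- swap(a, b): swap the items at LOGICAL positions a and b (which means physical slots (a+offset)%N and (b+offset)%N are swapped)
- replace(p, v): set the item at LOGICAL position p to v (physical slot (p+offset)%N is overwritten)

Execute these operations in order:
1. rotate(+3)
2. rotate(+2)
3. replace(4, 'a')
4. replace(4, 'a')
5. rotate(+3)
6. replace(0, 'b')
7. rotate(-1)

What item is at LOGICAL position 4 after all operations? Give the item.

After op 1 (rotate(+3)): offset=3, physical=[A,B,C,D,E], logical=[D,E,A,B,C]
After op 2 (rotate(+2)): offset=0, physical=[A,B,C,D,E], logical=[A,B,C,D,E]
After op 3 (replace(4, 'a')): offset=0, physical=[A,B,C,D,a], logical=[A,B,C,D,a]
After op 4 (replace(4, 'a')): offset=0, physical=[A,B,C,D,a], logical=[A,B,C,D,a]
After op 5 (rotate(+3)): offset=3, physical=[A,B,C,D,a], logical=[D,a,A,B,C]
After op 6 (replace(0, 'b')): offset=3, physical=[A,B,C,b,a], logical=[b,a,A,B,C]
After op 7 (rotate(-1)): offset=2, physical=[A,B,C,b,a], logical=[C,b,a,A,B]

Answer: B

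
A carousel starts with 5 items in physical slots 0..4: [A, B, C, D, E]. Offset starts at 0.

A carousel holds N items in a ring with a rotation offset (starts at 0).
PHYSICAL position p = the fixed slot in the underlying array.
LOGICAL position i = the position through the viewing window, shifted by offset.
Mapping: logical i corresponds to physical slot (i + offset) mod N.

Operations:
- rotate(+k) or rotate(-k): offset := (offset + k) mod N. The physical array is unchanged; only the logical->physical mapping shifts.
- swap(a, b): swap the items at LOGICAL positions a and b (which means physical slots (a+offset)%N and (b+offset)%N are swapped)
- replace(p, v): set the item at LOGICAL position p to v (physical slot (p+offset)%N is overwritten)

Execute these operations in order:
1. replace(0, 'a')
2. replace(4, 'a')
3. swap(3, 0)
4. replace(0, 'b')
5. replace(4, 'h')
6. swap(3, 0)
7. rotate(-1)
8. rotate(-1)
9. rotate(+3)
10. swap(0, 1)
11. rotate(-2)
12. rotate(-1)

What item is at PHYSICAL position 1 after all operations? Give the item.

Answer: C

Derivation:
After op 1 (replace(0, 'a')): offset=0, physical=[a,B,C,D,E], logical=[a,B,C,D,E]
After op 2 (replace(4, 'a')): offset=0, physical=[a,B,C,D,a], logical=[a,B,C,D,a]
After op 3 (swap(3, 0)): offset=0, physical=[D,B,C,a,a], logical=[D,B,C,a,a]
After op 4 (replace(0, 'b')): offset=0, physical=[b,B,C,a,a], logical=[b,B,C,a,a]
After op 5 (replace(4, 'h')): offset=0, physical=[b,B,C,a,h], logical=[b,B,C,a,h]
After op 6 (swap(3, 0)): offset=0, physical=[a,B,C,b,h], logical=[a,B,C,b,h]
After op 7 (rotate(-1)): offset=4, physical=[a,B,C,b,h], logical=[h,a,B,C,b]
After op 8 (rotate(-1)): offset=3, physical=[a,B,C,b,h], logical=[b,h,a,B,C]
After op 9 (rotate(+3)): offset=1, physical=[a,B,C,b,h], logical=[B,C,b,h,a]
After op 10 (swap(0, 1)): offset=1, physical=[a,C,B,b,h], logical=[C,B,b,h,a]
After op 11 (rotate(-2)): offset=4, physical=[a,C,B,b,h], logical=[h,a,C,B,b]
After op 12 (rotate(-1)): offset=3, physical=[a,C,B,b,h], logical=[b,h,a,C,B]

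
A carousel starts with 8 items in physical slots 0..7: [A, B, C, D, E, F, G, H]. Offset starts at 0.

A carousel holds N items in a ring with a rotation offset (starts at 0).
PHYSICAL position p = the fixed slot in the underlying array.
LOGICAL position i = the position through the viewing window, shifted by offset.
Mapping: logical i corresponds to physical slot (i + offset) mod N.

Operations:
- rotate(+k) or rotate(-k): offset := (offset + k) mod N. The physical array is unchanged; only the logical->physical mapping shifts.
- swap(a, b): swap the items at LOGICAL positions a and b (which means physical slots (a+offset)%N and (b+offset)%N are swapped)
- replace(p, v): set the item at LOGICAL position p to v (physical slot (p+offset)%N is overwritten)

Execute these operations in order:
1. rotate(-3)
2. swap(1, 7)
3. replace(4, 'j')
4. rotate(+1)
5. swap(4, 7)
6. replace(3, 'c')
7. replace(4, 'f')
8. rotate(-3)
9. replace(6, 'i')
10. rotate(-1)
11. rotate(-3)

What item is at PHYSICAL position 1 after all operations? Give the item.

After op 1 (rotate(-3)): offset=5, physical=[A,B,C,D,E,F,G,H], logical=[F,G,H,A,B,C,D,E]
After op 2 (swap(1, 7)): offset=5, physical=[A,B,C,D,G,F,E,H], logical=[F,E,H,A,B,C,D,G]
After op 3 (replace(4, 'j')): offset=5, physical=[A,j,C,D,G,F,E,H], logical=[F,E,H,A,j,C,D,G]
After op 4 (rotate(+1)): offset=6, physical=[A,j,C,D,G,F,E,H], logical=[E,H,A,j,C,D,G,F]
After op 5 (swap(4, 7)): offset=6, physical=[A,j,F,D,G,C,E,H], logical=[E,H,A,j,F,D,G,C]
After op 6 (replace(3, 'c')): offset=6, physical=[A,c,F,D,G,C,E,H], logical=[E,H,A,c,F,D,G,C]
After op 7 (replace(4, 'f')): offset=6, physical=[A,c,f,D,G,C,E,H], logical=[E,H,A,c,f,D,G,C]
After op 8 (rotate(-3)): offset=3, physical=[A,c,f,D,G,C,E,H], logical=[D,G,C,E,H,A,c,f]
After op 9 (replace(6, 'i')): offset=3, physical=[A,i,f,D,G,C,E,H], logical=[D,G,C,E,H,A,i,f]
After op 10 (rotate(-1)): offset=2, physical=[A,i,f,D,G,C,E,H], logical=[f,D,G,C,E,H,A,i]
After op 11 (rotate(-3)): offset=7, physical=[A,i,f,D,G,C,E,H], logical=[H,A,i,f,D,G,C,E]

Answer: i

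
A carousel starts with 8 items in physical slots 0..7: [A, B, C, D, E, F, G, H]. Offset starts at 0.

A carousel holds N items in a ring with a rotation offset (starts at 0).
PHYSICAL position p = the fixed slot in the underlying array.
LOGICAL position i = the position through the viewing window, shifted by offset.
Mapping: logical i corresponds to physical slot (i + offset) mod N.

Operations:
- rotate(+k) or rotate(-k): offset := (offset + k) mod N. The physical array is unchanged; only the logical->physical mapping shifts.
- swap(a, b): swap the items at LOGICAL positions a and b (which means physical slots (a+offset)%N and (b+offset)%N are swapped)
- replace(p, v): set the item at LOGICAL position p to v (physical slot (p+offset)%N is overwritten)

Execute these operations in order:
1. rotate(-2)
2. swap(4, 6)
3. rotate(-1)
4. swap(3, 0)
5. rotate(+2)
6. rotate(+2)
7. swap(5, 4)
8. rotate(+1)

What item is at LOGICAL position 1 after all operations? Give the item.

Answer: D

Derivation:
After op 1 (rotate(-2)): offset=6, physical=[A,B,C,D,E,F,G,H], logical=[G,H,A,B,C,D,E,F]
After op 2 (swap(4, 6)): offset=6, physical=[A,B,E,D,C,F,G,H], logical=[G,H,A,B,E,D,C,F]
After op 3 (rotate(-1)): offset=5, physical=[A,B,E,D,C,F,G,H], logical=[F,G,H,A,B,E,D,C]
After op 4 (swap(3, 0)): offset=5, physical=[F,B,E,D,C,A,G,H], logical=[A,G,H,F,B,E,D,C]
After op 5 (rotate(+2)): offset=7, physical=[F,B,E,D,C,A,G,H], logical=[H,F,B,E,D,C,A,G]
After op 6 (rotate(+2)): offset=1, physical=[F,B,E,D,C,A,G,H], logical=[B,E,D,C,A,G,H,F]
After op 7 (swap(5, 4)): offset=1, physical=[F,B,E,D,C,G,A,H], logical=[B,E,D,C,G,A,H,F]
After op 8 (rotate(+1)): offset=2, physical=[F,B,E,D,C,G,A,H], logical=[E,D,C,G,A,H,F,B]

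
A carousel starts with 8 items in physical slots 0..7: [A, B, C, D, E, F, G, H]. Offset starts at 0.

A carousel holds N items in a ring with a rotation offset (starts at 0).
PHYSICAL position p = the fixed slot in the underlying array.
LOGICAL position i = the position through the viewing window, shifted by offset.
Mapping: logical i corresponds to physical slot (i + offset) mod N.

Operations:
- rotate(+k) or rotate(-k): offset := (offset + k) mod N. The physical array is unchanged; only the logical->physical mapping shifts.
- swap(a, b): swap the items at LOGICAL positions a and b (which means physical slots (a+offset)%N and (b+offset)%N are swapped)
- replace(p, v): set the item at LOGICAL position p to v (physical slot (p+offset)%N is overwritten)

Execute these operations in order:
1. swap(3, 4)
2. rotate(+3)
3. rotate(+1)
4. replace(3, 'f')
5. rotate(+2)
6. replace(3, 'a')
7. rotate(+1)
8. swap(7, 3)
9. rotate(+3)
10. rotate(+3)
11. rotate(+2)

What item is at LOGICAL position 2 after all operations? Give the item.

Answer: a

Derivation:
After op 1 (swap(3, 4)): offset=0, physical=[A,B,C,E,D,F,G,H], logical=[A,B,C,E,D,F,G,H]
After op 2 (rotate(+3)): offset=3, physical=[A,B,C,E,D,F,G,H], logical=[E,D,F,G,H,A,B,C]
After op 3 (rotate(+1)): offset=4, physical=[A,B,C,E,D,F,G,H], logical=[D,F,G,H,A,B,C,E]
After op 4 (replace(3, 'f')): offset=4, physical=[A,B,C,E,D,F,G,f], logical=[D,F,G,f,A,B,C,E]
After op 5 (rotate(+2)): offset=6, physical=[A,B,C,E,D,F,G,f], logical=[G,f,A,B,C,E,D,F]
After op 6 (replace(3, 'a')): offset=6, physical=[A,a,C,E,D,F,G,f], logical=[G,f,A,a,C,E,D,F]
After op 7 (rotate(+1)): offset=7, physical=[A,a,C,E,D,F,G,f], logical=[f,A,a,C,E,D,F,G]
After op 8 (swap(7, 3)): offset=7, physical=[A,a,G,E,D,F,C,f], logical=[f,A,a,G,E,D,F,C]
After op 9 (rotate(+3)): offset=2, physical=[A,a,G,E,D,F,C,f], logical=[G,E,D,F,C,f,A,a]
After op 10 (rotate(+3)): offset=5, physical=[A,a,G,E,D,F,C,f], logical=[F,C,f,A,a,G,E,D]
After op 11 (rotate(+2)): offset=7, physical=[A,a,G,E,D,F,C,f], logical=[f,A,a,G,E,D,F,C]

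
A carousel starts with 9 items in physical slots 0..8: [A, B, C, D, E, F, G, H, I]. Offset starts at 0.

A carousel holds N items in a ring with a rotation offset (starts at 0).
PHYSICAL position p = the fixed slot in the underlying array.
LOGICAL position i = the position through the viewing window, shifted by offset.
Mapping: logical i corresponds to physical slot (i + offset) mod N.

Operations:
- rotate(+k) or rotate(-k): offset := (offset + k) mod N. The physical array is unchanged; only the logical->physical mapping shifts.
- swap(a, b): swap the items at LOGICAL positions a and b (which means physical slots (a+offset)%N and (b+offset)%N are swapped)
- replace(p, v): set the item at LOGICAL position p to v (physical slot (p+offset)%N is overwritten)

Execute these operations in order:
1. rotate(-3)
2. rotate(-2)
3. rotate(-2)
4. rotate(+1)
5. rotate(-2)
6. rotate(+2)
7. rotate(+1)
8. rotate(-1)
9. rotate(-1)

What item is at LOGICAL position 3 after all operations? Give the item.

After op 1 (rotate(-3)): offset=6, physical=[A,B,C,D,E,F,G,H,I], logical=[G,H,I,A,B,C,D,E,F]
After op 2 (rotate(-2)): offset=4, physical=[A,B,C,D,E,F,G,H,I], logical=[E,F,G,H,I,A,B,C,D]
After op 3 (rotate(-2)): offset=2, physical=[A,B,C,D,E,F,G,H,I], logical=[C,D,E,F,G,H,I,A,B]
After op 4 (rotate(+1)): offset=3, physical=[A,B,C,D,E,F,G,H,I], logical=[D,E,F,G,H,I,A,B,C]
After op 5 (rotate(-2)): offset=1, physical=[A,B,C,D,E,F,G,H,I], logical=[B,C,D,E,F,G,H,I,A]
After op 6 (rotate(+2)): offset=3, physical=[A,B,C,D,E,F,G,H,I], logical=[D,E,F,G,H,I,A,B,C]
After op 7 (rotate(+1)): offset=4, physical=[A,B,C,D,E,F,G,H,I], logical=[E,F,G,H,I,A,B,C,D]
After op 8 (rotate(-1)): offset=3, physical=[A,B,C,D,E,F,G,H,I], logical=[D,E,F,G,H,I,A,B,C]
After op 9 (rotate(-1)): offset=2, physical=[A,B,C,D,E,F,G,H,I], logical=[C,D,E,F,G,H,I,A,B]

Answer: F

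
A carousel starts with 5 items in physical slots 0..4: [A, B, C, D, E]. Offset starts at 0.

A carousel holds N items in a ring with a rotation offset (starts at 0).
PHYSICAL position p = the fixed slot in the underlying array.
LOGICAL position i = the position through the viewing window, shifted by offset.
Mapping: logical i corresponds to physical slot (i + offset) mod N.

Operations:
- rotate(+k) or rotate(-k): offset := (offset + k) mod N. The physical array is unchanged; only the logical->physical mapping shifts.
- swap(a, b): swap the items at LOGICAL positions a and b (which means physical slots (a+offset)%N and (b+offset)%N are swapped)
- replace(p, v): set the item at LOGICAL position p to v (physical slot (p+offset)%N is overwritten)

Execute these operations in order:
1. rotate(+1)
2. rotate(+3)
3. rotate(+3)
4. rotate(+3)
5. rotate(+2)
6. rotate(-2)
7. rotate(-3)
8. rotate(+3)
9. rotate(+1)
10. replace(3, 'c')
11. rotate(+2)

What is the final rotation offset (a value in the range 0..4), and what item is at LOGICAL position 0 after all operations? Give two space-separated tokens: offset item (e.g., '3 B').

Answer: 3 D

Derivation:
After op 1 (rotate(+1)): offset=1, physical=[A,B,C,D,E], logical=[B,C,D,E,A]
After op 2 (rotate(+3)): offset=4, physical=[A,B,C,D,E], logical=[E,A,B,C,D]
After op 3 (rotate(+3)): offset=2, physical=[A,B,C,D,E], logical=[C,D,E,A,B]
After op 4 (rotate(+3)): offset=0, physical=[A,B,C,D,E], logical=[A,B,C,D,E]
After op 5 (rotate(+2)): offset=2, physical=[A,B,C,D,E], logical=[C,D,E,A,B]
After op 6 (rotate(-2)): offset=0, physical=[A,B,C,D,E], logical=[A,B,C,D,E]
After op 7 (rotate(-3)): offset=2, physical=[A,B,C,D,E], logical=[C,D,E,A,B]
After op 8 (rotate(+3)): offset=0, physical=[A,B,C,D,E], logical=[A,B,C,D,E]
After op 9 (rotate(+1)): offset=1, physical=[A,B,C,D,E], logical=[B,C,D,E,A]
After op 10 (replace(3, 'c')): offset=1, physical=[A,B,C,D,c], logical=[B,C,D,c,A]
After op 11 (rotate(+2)): offset=3, physical=[A,B,C,D,c], logical=[D,c,A,B,C]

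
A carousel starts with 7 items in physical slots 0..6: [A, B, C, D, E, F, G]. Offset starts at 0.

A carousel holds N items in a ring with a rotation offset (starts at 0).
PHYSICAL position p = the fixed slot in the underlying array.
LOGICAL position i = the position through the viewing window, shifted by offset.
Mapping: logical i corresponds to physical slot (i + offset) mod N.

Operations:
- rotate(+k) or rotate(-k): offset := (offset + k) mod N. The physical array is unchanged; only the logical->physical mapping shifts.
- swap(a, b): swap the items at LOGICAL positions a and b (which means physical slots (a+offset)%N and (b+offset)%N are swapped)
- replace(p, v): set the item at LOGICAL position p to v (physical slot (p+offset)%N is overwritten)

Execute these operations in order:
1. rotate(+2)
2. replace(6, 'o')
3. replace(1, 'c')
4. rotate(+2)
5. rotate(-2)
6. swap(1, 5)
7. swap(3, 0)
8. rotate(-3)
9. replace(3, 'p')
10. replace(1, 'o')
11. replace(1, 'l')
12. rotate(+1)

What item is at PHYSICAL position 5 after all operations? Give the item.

Answer: C

Derivation:
After op 1 (rotate(+2)): offset=2, physical=[A,B,C,D,E,F,G], logical=[C,D,E,F,G,A,B]
After op 2 (replace(6, 'o')): offset=2, physical=[A,o,C,D,E,F,G], logical=[C,D,E,F,G,A,o]
After op 3 (replace(1, 'c')): offset=2, physical=[A,o,C,c,E,F,G], logical=[C,c,E,F,G,A,o]
After op 4 (rotate(+2)): offset=4, physical=[A,o,C,c,E,F,G], logical=[E,F,G,A,o,C,c]
After op 5 (rotate(-2)): offset=2, physical=[A,o,C,c,E,F,G], logical=[C,c,E,F,G,A,o]
After op 6 (swap(1, 5)): offset=2, physical=[c,o,C,A,E,F,G], logical=[C,A,E,F,G,c,o]
After op 7 (swap(3, 0)): offset=2, physical=[c,o,F,A,E,C,G], logical=[F,A,E,C,G,c,o]
After op 8 (rotate(-3)): offset=6, physical=[c,o,F,A,E,C,G], logical=[G,c,o,F,A,E,C]
After op 9 (replace(3, 'p')): offset=6, physical=[c,o,p,A,E,C,G], logical=[G,c,o,p,A,E,C]
After op 10 (replace(1, 'o')): offset=6, physical=[o,o,p,A,E,C,G], logical=[G,o,o,p,A,E,C]
After op 11 (replace(1, 'l')): offset=6, physical=[l,o,p,A,E,C,G], logical=[G,l,o,p,A,E,C]
After op 12 (rotate(+1)): offset=0, physical=[l,o,p,A,E,C,G], logical=[l,o,p,A,E,C,G]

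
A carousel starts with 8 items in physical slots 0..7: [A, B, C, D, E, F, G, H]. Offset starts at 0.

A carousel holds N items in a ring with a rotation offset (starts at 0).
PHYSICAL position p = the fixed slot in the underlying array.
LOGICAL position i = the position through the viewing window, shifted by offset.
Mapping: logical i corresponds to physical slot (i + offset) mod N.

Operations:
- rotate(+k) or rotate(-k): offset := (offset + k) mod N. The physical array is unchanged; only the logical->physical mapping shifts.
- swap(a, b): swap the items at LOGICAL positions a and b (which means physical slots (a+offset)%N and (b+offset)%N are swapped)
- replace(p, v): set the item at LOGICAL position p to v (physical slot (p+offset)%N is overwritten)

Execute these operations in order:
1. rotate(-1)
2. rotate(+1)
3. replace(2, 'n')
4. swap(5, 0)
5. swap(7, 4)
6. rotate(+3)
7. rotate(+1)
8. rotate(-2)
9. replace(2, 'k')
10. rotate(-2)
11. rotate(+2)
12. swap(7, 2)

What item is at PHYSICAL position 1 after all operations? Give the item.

Answer: k

Derivation:
After op 1 (rotate(-1)): offset=7, physical=[A,B,C,D,E,F,G,H], logical=[H,A,B,C,D,E,F,G]
After op 2 (rotate(+1)): offset=0, physical=[A,B,C,D,E,F,G,H], logical=[A,B,C,D,E,F,G,H]
After op 3 (replace(2, 'n')): offset=0, physical=[A,B,n,D,E,F,G,H], logical=[A,B,n,D,E,F,G,H]
After op 4 (swap(5, 0)): offset=0, physical=[F,B,n,D,E,A,G,H], logical=[F,B,n,D,E,A,G,H]
After op 5 (swap(7, 4)): offset=0, physical=[F,B,n,D,H,A,G,E], logical=[F,B,n,D,H,A,G,E]
After op 6 (rotate(+3)): offset=3, physical=[F,B,n,D,H,A,G,E], logical=[D,H,A,G,E,F,B,n]
After op 7 (rotate(+1)): offset=4, physical=[F,B,n,D,H,A,G,E], logical=[H,A,G,E,F,B,n,D]
After op 8 (rotate(-2)): offset=2, physical=[F,B,n,D,H,A,G,E], logical=[n,D,H,A,G,E,F,B]
After op 9 (replace(2, 'k')): offset=2, physical=[F,B,n,D,k,A,G,E], logical=[n,D,k,A,G,E,F,B]
After op 10 (rotate(-2)): offset=0, physical=[F,B,n,D,k,A,G,E], logical=[F,B,n,D,k,A,G,E]
After op 11 (rotate(+2)): offset=2, physical=[F,B,n,D,k,A,G,E], logical=[n,D,k,A,G,E,F,B]
After op 12 (swap(7, 2)): offset=2, physical=[F,k,n,D,B,A,G,E], logical=[n,D,B,A,G,E,F,k]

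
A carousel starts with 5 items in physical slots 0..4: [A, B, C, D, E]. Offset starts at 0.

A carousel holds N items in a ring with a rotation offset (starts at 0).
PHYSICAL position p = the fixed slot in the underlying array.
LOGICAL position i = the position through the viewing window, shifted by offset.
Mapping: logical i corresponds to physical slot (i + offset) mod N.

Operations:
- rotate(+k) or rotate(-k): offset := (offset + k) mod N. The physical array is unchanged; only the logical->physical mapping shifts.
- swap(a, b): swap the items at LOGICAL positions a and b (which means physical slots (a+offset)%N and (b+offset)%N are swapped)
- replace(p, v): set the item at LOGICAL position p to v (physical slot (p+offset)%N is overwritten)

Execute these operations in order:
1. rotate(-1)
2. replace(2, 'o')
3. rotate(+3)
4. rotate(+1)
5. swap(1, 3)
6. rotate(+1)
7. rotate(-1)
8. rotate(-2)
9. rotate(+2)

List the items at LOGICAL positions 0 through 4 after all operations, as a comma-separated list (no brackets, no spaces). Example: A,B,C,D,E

Answer: D,o,A,E,C

Derivation:
After op 1 (rotate(-1)): offset=4, physical=[A,B,C,D,E], logical=[E,A,B,C,D]
After op 2 (replace(2, 'o')): offset=4, physical=[A,o,C,D,E], logical=[E,A,o,C,D]
After op 3 (rotate(+3)): offset=2, physical=[A,o,C,D,E], logical=[C,D,E,A,o]
After op 4 (rotate(+1)): offset=3, physical=[A,o,C,D,E], logical=[D,E,A,o,C]
After op 5 (swap(1, 3)): offset=3, physical=[A,E,C,D,o], logical=[D,o,A,E,C]
After op 6 (rotate(+1)): offset=4, physical=[A,E,C,D,o], logical=[o,A,E,C,D]
After op 7 (rotate(-1)): offset=3, physical=[A,E,C,D,o], logical=[D,o,A,E,C]
After op 8 (rotate(-2)): offset=1, physical=[A,E,C,D,o], logical=[E,C,D,o,A]
After op 9 (rotate(+2)): offset=3, physical=[A,E,C,D,o], logical=[D,o,A,E,C]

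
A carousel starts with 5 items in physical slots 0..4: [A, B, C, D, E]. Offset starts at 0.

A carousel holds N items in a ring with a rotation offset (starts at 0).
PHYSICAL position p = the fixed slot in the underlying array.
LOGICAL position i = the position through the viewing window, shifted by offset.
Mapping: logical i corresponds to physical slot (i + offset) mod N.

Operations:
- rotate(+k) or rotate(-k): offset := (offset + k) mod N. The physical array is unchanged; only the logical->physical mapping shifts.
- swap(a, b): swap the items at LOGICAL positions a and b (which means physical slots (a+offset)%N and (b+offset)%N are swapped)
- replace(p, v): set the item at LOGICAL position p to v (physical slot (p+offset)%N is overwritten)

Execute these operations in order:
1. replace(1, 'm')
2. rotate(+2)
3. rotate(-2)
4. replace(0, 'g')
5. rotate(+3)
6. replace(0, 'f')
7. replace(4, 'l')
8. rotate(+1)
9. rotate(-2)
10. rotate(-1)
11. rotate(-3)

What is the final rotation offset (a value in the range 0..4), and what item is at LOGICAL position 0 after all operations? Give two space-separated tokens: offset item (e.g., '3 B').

Answer: 3 f

Derivation:
After op 1 (replace(1, 'm')): offset=0, physical=[A,m,C,D,E], logical=[A,m,C,D,E]
After op 2 (rotate(+2)): offset=2, physical=[A,m,C,D,E], logical=[C,D,E,A,m]
After op 3 (rotate(-2)): offset=0, physical=[A,m,C,D,E], logical=[A,m,C,D,E]
After op 4 (replace(0, 'g')): offset=0, physical=[g,m,C,D,E], logical=[g,m,C,D,E]
After op 5 (rotate(+3)): offset=3, physical=[g,m,C,D,E], logical=[D,E,g,m,C]
After op 6 (replace(0, 'f')): offset=3, physical=[g,m,C,f,E], logical=[f,E,g,m,C]
After op 7 (replace(4, 'l')): offset=3, physical=[g,m,l,f,E], logical=[f,E,g,m,l]
After op 8 (rotate(+1)): offset=4, physical=[g,m,l,f,E], logical=[E,g,m,l,f]
After op 9 (rotate(-2)): offset=2, physical=[g,m,l,f,E], logical=[l,f,E,g,m]
After op 10 (rotate(-1)): offset=1, physical=[g,m,l,f,E], logical=[m,l,f,E,g]
After op 11 (rotate(-3)): offset=3, physical=[g,m,l,f,E], logical=[f,E,g,m,l]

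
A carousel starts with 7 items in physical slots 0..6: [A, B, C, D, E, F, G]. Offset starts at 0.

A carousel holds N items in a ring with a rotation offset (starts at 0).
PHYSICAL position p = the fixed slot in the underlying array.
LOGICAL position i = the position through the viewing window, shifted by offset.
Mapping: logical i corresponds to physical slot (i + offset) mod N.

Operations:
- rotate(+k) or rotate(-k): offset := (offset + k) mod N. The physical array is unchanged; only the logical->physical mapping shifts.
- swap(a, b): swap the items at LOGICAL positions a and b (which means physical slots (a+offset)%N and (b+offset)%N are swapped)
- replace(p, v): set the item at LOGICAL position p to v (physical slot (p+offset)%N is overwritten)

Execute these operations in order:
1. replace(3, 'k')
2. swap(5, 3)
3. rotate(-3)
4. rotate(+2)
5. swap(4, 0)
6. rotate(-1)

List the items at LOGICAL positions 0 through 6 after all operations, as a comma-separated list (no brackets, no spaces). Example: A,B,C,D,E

After op 1 (replace(3, 'k')): offset=0, physical=[A,B,C,k,E,F,G], logical=[A,B,C,k,E,F,G]
After op 2 (swap(5, 3)): offset=0, physical=[A,B,C,F,E,k,G], logical=[A,B,C,F,E,k,G]
After op 3 (rotate(-3)): offset=4, physical=[A,B,C,F,E,k,G], logical=[E,k,G,A,B,C,F]
After op 4 (rotate(+2)): offset=6, physical=[A,B,C,F,E,k,G], logical=[G,A,B,C,F,E,k]
After op 5 (swap(4, 0)): offset=6, physical=[A,B,C,G,E,k,F], logical=[F,A,B,C,G,E,k]
After op 6 (rotate(-1)): offset=5, physical=[A,B,C,G,E,k,F], logical=[k,F,A,B,C,G,E]

Answer: k,F,A,B,C,G,E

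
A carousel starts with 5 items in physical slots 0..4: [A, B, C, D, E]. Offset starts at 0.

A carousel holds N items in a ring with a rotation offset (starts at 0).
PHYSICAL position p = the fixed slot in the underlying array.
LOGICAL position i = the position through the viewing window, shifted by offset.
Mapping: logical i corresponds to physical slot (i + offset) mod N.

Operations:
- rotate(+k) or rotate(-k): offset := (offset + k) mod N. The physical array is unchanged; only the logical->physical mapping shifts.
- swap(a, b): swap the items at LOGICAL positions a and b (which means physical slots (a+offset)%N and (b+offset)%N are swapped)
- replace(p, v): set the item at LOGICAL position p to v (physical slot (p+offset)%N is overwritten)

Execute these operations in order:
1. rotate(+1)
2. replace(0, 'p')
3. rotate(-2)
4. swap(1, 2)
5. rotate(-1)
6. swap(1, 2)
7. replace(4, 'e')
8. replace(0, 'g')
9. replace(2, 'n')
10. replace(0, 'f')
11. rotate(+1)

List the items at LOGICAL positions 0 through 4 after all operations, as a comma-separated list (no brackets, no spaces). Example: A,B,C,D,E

After op 1 (rotate(+1)): offset=1, physical=[A,B,C,D,E], logical=[B,C,D,E,A]
After op 2 (replace(0, 'p')): offset=1, physical=[A,p,C,D,E], logical=[p,C,D,E,A]
After op 3 (rotate(-2)): offset=4, physical=[A,p,C,D,E], logical=[E,A,p,C,D]
After op 4 (swap(1, 2)): offset=4, physical=[p,A,C,D,E], logical=[E,p,A,C,D]
After op 5 (rotate(-1)): offset=3, physical=[p,A,C,D,E], logical=[D,E,p,A,C]
After op 6 (swap(1, 2)): offset=3, physical=[E,A,C,D,p], logical=[D,p,E,A,C]
After op 7 (replace(4, 'e')): offset=3, physical=[E,A,e,D,p], logical=[D,p,E,A,e]
After op 8 (replace(0, 'g')): offset=3, physical=[E,A,e,g,p], logical=[g,p,E,A,e]
After op 9 (replace(2, 'n')): offset=3, physical=[n,A,e,g,p], logical=[g,p,n,A,e]
After op 10 (replace(0, 'f')): offset=3, physical=[n,A,e,f,p], logical=[f,p,n,A,e]
After op 11 (rotate(+1)): offset=4, physical=[n,A,e,f,p], logical=[p,n,A,e,f]

Answer: p,n,A,e,f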